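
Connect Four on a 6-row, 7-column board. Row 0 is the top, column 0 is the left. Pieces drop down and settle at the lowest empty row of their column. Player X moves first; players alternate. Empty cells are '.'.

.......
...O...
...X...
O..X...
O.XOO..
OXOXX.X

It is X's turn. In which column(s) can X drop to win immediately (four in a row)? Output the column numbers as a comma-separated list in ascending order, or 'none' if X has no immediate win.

col 0: drop X → no win
col 1: drop X → no win
col 2: drop X → no win
col 3: drop X → no win
col 4: drop X → no win
col 5: drop X → WIN!
col 6: drop X → no win

Answer: 5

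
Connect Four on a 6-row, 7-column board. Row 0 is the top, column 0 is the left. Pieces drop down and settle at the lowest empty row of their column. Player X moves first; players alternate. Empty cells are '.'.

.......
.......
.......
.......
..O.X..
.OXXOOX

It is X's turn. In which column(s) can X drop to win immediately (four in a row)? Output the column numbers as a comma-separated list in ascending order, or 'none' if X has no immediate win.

col 0: drop X → no win
col 1: drop X → no win
col 2: drop X → no win
col 3: drop X → no win
col 4: drop X → no win
col 5: drop X → no win
col 6: drop X → no win

Answer: none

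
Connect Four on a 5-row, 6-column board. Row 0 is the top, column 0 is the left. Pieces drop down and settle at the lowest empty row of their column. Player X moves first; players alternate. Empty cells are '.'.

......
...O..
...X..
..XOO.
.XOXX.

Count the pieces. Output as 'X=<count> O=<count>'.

X=5 O=4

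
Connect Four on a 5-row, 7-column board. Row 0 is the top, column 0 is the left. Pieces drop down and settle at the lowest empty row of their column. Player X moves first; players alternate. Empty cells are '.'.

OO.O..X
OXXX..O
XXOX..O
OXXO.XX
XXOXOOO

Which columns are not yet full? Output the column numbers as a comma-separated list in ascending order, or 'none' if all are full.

col 0: top cell = 'O' → FULL
col 1: top cell = 'O' → FULL
col 2: top cell = '.' → open
col 3: top cell = 'O' → FULL
col 4: top cell = '.' → open
col 5: top cell = '.' → open
col 6: top cell = 'X' → FULL

Answer: 2,4,5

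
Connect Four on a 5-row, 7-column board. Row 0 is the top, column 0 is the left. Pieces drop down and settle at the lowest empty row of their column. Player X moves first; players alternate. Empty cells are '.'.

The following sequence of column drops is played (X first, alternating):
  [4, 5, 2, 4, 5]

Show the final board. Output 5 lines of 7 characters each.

Move 1: X drops in col 4, lands at row 4
Move 2: O drops in col 5, lands at row 4
Move 3: X drops in col 2, lands at row 4
Move 4: O drops in col 4, lands at row 3
Move 5: X drops in col 5, lands at row 3

Answer: .......
.......
.......
....OX.
..X.XO.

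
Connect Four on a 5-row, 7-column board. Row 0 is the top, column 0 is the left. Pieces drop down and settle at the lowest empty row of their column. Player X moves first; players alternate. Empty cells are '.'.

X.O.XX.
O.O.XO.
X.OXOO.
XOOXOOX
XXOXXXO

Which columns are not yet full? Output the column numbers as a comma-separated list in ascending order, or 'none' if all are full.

Answer: 1,3,6

Derivation:
col 0: top cell = 'X' → FULL
col 1: top cell = '.' → open
col 2: top cell = 'O' → FULL
col 3: top cell = '.' → open
col 4: top cell = 'X' → FULL
col 5: top cell = 'X' → FULL
col 6: top cell = '.' → open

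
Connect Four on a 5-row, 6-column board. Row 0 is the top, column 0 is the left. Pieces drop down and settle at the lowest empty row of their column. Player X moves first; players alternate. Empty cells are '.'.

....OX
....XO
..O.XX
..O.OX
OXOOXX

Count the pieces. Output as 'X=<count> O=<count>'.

X=8 O=8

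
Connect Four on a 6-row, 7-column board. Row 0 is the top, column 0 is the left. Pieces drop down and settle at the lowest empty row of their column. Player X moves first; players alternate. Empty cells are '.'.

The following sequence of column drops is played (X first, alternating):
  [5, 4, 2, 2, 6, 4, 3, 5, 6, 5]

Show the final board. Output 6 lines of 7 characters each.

Answer: .......
.......
.......
.....O.
..O.OOX
..XXOXX

Derivation:
Move 1: X drops in col 5, lands at row 5
Move 2: O drops in col 4, lands at row 5
Move 3: X drops in col 2, lands at row 5
Move 4: O drops in col 2, lands at row 4
Move 5: X drops in col 6, lands at row 5
Move 6: O drops in col 4, lands at row 4
Move 7: X drops in col 3, lands at row 5
Move 8: O drops in col 5, lands at row 4
Move 9: X drops in col 6, lands at row 4
Move 10: O drops in col 5, lands at row 3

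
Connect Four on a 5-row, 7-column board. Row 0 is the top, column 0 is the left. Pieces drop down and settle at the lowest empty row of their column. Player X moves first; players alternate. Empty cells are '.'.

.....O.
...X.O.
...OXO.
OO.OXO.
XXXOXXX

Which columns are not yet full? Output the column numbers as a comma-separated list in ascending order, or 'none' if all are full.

col 0: top cell = '.' → open
col 1: top cell = '.' → open
col 2: top cell = '.' → open
col 3: top cell = '.' → open
col 4: top cell = '.' → open
col 5: top cell = 'O' → FULL
col 6: top cell = '.' → open

Answer: 0,1,2,3,4,6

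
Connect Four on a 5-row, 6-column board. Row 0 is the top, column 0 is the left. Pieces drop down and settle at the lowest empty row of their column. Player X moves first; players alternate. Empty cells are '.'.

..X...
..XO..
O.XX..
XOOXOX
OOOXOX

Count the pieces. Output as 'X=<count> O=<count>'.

X=9 O=9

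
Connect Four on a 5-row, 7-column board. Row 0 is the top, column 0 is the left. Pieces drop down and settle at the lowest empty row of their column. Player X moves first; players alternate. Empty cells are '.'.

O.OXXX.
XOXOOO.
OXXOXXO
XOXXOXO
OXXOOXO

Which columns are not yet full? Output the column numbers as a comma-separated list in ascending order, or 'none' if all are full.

Answer: 1,6

Derivation:
col 0: top cell = 'O' → FULL
col 1: top cell = '.' → open
col 2: top cell = 'O' → FULL
col 3: top cell = 'X' → FULL
col 4: top cell = 'X' → FULL
col 5: top cell = 'X' → FULL
col 6: top cell = '.' → open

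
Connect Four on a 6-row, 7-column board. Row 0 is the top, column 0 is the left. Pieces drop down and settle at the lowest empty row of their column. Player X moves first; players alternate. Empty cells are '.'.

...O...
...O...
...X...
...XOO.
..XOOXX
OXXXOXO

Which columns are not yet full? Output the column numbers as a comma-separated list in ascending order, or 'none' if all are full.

Answer: 0,1,2,4,5,6

Derivation:
col 0: top cell = '.' → open
col 1: top cell = '.' → open
col 2: top cell = '.' → open
col 3: top cell = 'O' → FULL
col 4: top cell = '.' → open
col 5: top cell = '.' → open
col 6: top cell = '.' → open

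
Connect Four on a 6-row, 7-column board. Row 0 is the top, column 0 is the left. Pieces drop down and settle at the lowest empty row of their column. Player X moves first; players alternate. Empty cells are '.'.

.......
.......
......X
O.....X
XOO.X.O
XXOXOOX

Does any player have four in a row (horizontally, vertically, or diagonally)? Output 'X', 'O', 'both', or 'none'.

none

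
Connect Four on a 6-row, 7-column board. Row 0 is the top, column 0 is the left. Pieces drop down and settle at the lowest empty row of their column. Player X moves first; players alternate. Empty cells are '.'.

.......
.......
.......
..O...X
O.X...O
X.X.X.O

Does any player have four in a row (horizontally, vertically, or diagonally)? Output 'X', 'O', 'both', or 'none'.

none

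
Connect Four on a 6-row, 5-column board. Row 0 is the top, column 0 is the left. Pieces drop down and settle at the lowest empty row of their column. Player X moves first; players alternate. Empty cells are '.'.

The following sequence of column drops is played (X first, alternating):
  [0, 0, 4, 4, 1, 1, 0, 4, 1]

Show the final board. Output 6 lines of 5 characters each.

Answer: .....
.....
.....
XX..O
OO..O
XX..X

Derivation:
Move 1: X drops in col 0, lands at row 5
Move 2: O drops in col 0, lands at row 4
Move 3: X drops in col 4, lands at row 5
Move 4: O drops in col 4, lands at row 4
Move 5: X drops in col 1, lands at row 5
Move 6: O drops in col 1, lands at row 4
Move 7: X drops in col 0, lands at row 3
Move 8: O drops in col 4, lands at row 3
Move 9: X drops in col 1, lands at row 3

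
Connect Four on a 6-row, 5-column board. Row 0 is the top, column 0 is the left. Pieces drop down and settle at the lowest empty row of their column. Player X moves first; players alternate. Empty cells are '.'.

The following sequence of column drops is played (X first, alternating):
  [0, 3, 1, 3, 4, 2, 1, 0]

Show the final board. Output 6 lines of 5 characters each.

Move 1: X drops in col 0, lands at row 5
Move 2: O drops in col 3, lands at row 5
Move 3: X drops in col 1, lands at row 5
Move 4: O drops in col 3, lands at row 4
Move 5: X drops in col 4, lands at row 5
Move 6: O drops in col 2, lands at row 5
Move 7: X drops in col 1, lands at row 4
Move 8: O drops in col 0, lands at row 4

Answer: .....
.....
.....
.....
OX.O.
XXOOX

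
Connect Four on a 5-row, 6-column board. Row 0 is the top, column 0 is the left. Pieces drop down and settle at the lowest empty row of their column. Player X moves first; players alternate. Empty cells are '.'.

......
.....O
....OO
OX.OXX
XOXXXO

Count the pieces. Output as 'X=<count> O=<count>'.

X=7 O=7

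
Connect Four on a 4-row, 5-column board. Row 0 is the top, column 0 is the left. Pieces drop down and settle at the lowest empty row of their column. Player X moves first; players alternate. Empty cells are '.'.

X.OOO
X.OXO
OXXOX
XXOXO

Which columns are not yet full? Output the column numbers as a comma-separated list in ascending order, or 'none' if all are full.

Answer: 1

Derivation:
col 0: top cell = 'X' → FULL
col 1: top cell = '.' → open
col 2: top cell = 'O' → FULL
col 3: top cell = 'O' → FULL
col 4: top cell = 'O' → FULL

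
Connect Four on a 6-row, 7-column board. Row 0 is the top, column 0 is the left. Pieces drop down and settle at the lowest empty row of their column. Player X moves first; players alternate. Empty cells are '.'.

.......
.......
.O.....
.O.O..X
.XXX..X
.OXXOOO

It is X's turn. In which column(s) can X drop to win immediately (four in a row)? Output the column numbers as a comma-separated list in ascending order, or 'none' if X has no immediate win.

Answer: 4

Derivation:
col 0: drop X → no win
col 1: drop X → no win
col 2: drop X → no win
col 3: drop X → no win
col 4: drop X → WIN!
col 5: drop X → no win
col 6: drop X → no win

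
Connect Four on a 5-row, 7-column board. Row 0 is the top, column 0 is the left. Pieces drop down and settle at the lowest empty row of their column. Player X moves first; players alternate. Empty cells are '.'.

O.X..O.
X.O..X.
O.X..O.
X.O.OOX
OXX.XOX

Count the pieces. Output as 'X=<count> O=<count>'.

X=10 O=10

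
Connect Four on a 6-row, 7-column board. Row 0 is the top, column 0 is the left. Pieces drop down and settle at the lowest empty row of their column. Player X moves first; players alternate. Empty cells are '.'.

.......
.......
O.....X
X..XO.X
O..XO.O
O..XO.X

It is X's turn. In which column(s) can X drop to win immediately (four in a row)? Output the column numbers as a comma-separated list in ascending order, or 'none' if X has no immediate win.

Answer: 3

Derivation:
col 0: drop X → no win
col 1: drop X → no win
col 2: drop X → no win
col 3: drop X → WIN!
col 4: drop X → no win
col 5: drop X → no win
col 6: drop X → no win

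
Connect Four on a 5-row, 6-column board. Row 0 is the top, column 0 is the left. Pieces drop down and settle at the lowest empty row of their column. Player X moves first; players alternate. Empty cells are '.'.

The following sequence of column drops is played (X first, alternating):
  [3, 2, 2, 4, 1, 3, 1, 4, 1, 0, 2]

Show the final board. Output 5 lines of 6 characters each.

Answer: ......
......
.XX...
.XXOO.
OXOXO.

Derivation:
Move 1: X drops in col 3, lands at row 4
Move 2: O drops in col 2, lands at row 4
Move 3: X drops in col 2, lands at row 3
Move 4: O drops in col 4, lands at row 4
Move 5: X drops in col 1, lands at row 4
Move 6: O drops in col 3, lands at row 3
Move 7: X drops in col 1, lands at row 3
Move 8: O drops in col 4, lands at row 3
Move 9: X drops in col 1, lands at row 2
Move 10: O drops in col 0, lands at row 4
Move 11: X drops in col 2, lands at row 2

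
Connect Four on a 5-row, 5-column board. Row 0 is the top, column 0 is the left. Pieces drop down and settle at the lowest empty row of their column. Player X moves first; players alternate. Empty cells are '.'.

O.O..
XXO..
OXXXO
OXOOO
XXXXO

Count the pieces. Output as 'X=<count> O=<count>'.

X=10 O=10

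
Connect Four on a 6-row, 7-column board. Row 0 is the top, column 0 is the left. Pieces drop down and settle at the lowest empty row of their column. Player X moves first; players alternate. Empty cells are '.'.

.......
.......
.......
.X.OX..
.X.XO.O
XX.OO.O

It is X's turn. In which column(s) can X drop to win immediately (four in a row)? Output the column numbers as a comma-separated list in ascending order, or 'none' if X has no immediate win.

Answer: 1

Derivation:
col 0: drop X → no win
col 1: drop X → WIN!
col 2: drop X → no win
col 3: drop X → no win
col 4: drop X → no win
col 5: drop X → no win
col 6: drop X → no win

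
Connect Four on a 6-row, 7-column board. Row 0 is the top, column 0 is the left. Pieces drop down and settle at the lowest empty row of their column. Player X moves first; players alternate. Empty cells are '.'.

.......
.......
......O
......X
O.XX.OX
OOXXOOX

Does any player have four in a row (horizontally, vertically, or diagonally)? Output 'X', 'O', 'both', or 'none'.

none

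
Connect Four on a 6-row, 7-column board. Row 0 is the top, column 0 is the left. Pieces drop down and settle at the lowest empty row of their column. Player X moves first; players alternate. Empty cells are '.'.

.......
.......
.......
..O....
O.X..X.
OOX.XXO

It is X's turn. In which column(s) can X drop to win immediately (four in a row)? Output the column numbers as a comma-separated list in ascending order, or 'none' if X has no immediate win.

col 0: drop X → no win
col 1: drop X → no win
col 2: drop X → no win
col 3: drop X → WIN!
col 4: drop X → no win
col 5: drop X → no win
col 6: drop X → no win

Answer: 3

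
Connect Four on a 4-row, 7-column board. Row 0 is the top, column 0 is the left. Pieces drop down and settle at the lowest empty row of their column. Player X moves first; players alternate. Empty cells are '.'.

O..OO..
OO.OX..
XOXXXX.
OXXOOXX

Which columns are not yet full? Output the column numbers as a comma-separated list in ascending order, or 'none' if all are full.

Answer: 1,2,5,6

Derivation:
col 0: top cell = 'O' → FULL
col 1: top cell = '.' → open
col 2: top cell = '.' → open
col 3: top cell = 'O' → FULL
col 4: top cell = 'O' → FULL
col 5: top cell = '.' → open
col 6: top cell = '.' → open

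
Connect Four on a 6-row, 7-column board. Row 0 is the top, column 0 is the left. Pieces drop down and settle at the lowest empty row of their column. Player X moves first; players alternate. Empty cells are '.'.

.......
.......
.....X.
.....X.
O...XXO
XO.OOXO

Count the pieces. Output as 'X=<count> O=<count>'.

X=6 O=6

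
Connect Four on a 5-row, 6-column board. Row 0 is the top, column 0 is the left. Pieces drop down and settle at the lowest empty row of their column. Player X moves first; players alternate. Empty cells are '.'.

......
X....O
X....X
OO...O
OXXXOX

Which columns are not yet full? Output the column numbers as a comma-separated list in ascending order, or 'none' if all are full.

Answer: 0,1,2,3,4,5

Derivation:
col 0: top cell = '.' → open
col 1: top cell = '.' → open
col 2: top cell = '.' → open
col 3: top cell = '.' → open
col 4: top cell = '.' → open
col 5: top cell = '.' → open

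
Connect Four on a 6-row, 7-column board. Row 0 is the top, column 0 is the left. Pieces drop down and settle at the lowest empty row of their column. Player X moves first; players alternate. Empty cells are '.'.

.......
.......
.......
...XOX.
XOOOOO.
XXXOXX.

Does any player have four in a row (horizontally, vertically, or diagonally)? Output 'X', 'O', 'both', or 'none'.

O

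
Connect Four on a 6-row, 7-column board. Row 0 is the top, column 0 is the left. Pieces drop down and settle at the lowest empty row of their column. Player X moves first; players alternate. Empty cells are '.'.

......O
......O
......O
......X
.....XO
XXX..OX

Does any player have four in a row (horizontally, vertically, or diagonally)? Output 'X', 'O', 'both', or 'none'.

none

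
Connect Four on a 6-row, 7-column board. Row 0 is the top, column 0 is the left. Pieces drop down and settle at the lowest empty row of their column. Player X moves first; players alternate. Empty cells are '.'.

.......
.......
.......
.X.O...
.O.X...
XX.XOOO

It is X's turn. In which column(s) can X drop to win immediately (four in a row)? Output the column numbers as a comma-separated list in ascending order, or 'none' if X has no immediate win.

Answer: 2

Derivation:
col 0: drop X → no win
col 1: drop X → no win
col 2: drop X → WIN!
col 3: drop X → no win
col 4: drop X → no win
col 5: drop X → no win
col 6: drop X → no win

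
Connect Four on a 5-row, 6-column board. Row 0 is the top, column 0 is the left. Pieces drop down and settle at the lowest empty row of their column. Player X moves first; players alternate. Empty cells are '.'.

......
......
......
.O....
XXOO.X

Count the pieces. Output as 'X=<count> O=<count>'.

X=3 O=3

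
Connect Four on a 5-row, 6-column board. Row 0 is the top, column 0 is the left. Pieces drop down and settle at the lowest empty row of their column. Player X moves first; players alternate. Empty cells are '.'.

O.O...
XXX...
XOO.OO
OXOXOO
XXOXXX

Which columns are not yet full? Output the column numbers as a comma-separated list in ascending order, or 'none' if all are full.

col 0: top cell = 'O' → FULL
col 1: top cell = '.' → open
col 2: top cell = 'O' → FULL
col 3: top cell = '.' → open
col 4: top cell = '.' → open
col 5: top cell = '.' → open

Answer: 1,3,4,5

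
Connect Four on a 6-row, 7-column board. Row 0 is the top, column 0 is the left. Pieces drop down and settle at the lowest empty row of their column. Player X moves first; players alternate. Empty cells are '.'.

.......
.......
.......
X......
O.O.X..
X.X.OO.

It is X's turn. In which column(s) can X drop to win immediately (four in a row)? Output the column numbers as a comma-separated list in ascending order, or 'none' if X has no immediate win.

Answer: none

Derivation:
col 0: drop X → no win
col 1: drop X → no win
col 2: drop X → no win
col 3: drop X → no win
col 4: drop X → no win
col 5: drop X → no win
col 6: drop X → no win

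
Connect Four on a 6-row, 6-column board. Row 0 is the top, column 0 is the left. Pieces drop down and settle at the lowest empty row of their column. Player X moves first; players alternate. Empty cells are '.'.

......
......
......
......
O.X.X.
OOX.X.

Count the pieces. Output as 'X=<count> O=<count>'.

X=4 O=3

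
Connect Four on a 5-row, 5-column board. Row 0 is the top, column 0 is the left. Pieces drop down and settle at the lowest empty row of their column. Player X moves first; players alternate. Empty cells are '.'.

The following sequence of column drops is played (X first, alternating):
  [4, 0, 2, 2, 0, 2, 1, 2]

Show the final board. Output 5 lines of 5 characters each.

Move 1: X drops in col 4, lands at row 4
Move 2: O drops in col 0, lands at row 4
Move 3: X drops in col 2, lands at row 4
Move 4: O drops in col 2, lands at row 3
Move 5: X drops in col 0, lands at row 3
Move 6: O drops in col 2, lands at row 2
Move 7: X drops in col 1, lands at row 4
Move 8: O drops in col 2, lands at row 1

Answer: .....
..O..
..O..
X.O..
OXX.X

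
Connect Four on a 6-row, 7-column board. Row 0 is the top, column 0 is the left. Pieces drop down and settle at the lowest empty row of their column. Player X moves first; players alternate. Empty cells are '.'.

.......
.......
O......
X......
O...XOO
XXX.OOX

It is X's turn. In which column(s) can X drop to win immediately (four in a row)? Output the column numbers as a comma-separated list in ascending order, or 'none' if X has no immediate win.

Answer: 3

Derivation:
col 0: drop X → no win
col 1: drop X → no win
col 2: drop X → no win
col 3: drop X → WIN!
col 4: drop X → no win
col 5: drop X → no win
col 6: drop X → no win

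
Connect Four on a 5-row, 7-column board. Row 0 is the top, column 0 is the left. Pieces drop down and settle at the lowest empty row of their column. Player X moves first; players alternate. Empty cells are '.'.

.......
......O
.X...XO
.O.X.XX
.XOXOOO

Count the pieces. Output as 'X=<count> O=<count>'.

X=7 O=7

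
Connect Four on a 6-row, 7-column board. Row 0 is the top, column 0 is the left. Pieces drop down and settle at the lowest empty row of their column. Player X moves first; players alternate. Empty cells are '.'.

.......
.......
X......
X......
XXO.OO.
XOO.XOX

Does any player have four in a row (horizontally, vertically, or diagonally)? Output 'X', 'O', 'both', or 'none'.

X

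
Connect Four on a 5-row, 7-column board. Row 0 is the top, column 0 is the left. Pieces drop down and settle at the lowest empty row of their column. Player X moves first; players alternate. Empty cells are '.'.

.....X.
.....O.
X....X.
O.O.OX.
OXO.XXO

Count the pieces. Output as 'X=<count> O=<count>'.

X=7 O=7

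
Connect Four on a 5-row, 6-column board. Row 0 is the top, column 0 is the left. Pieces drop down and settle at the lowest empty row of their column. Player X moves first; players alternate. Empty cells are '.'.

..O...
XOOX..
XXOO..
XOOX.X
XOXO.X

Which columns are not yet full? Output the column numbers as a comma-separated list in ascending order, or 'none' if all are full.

col 0: top cell = '.' → open
col 1: top cell = '.' → open
col 2: top cell = 'O' → FULL
col 3: top cell = '.' → open
col 4: top cell = '.' → open
col 5: top cell = '.' → open

Answer: 0,1,3,4,5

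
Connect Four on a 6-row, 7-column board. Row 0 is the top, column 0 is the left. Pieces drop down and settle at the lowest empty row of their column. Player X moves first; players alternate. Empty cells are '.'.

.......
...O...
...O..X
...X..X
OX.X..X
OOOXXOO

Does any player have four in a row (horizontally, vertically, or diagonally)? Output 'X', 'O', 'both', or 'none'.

none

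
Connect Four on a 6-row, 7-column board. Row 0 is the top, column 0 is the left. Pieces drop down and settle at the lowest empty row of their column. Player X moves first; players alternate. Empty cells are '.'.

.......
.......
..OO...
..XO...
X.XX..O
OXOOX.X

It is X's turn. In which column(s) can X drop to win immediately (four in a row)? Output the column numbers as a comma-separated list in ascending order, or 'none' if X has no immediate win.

Answer: 1

Derivation:
col 0: drop X → no win
col 1: drop X → WIN!
col 2: drop X → no win
col 3: drop X → no win
col 4: drop X → no win
col 5: drop X → no win
col 6: drop X → no win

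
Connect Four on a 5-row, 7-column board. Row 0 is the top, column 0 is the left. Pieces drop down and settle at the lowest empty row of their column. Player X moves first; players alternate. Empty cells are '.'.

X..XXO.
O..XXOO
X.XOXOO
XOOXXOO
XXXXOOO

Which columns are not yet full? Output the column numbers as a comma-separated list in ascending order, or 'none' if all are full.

col 0: top cell = 'X' → FULL
col 1: top cell = '.' → open
col 2: top cell = '.' → open
col 3: top cell = 'X' → FULL
col 4: top cell = 'X' → FULL
col 5: top cell = 'O' → FULL
col 6: top cell = '.' → open

Answer: 1,2,6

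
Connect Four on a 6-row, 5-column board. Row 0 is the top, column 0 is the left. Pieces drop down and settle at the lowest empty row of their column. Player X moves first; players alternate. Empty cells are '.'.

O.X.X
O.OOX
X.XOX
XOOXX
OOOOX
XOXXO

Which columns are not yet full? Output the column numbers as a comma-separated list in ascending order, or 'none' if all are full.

Answer: 1,3

Derivation:
col 0: top cell = 'O' → FULL
col 1: top cell = '.' → open
col 2: top cell = 'X' → FULL
col 3: top cell = '.' → open
col 4: top cell = 'X' → FULL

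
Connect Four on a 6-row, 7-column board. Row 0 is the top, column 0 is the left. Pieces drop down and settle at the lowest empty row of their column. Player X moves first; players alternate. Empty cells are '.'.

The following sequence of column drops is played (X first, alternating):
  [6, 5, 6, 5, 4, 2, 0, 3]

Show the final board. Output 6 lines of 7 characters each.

Move 1: X drops in col 6, lands at row 5
Move 2: O drops in col 5, lands at row 5
Move 3: X drops in col 6, lands at row 4
Move 4: O drops in col 5, lands at row 4
Move 5: X drops in col 4, lands at row 5
Move 6: O drops in col 2, lands at row 5
Move 7: X drops in col 0, lands at row 5
Move 8: O drops in col 3, lands at row 5

Answer: .......
.......
.......
.......
.....OX
X.OOXOX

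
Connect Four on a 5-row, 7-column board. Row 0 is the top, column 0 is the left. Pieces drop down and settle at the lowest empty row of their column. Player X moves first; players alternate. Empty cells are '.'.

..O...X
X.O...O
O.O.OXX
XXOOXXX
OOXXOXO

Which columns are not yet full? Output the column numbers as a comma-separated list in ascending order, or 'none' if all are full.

Answer: 0,1,3,4,5

Derivation:
col 0: top cell = '.' → open
col 1: top cell = '.' → open
col 2: top cell = 'O' → FULL
col 3: top cell = '.' → open
col 4: top cell = '.' → open
col 5: top cell = '.' → open
col 6: top cell = 'X' → FULL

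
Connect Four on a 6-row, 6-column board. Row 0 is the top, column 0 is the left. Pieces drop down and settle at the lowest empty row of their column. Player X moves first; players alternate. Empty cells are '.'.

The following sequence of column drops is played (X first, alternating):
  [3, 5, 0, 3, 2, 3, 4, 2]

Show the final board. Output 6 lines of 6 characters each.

Answer: ......
......
......
...O..
..OO..
X.XXXO

Derivation:
Move 1: X drops in col 3, lands at row 5
Move 2: O drops in col 5, lands at row 5
Move 3: X drops in col 0, lands at row 5
Move 4: O drops in col 3, lands at row 4
Move 5: X drops in col 2, lands at row 5
Move 6: O drops in col 3, lands at row 3
Move 7: X drops in col 4, lands at row 5
Move 8: O drops in col 2, lands at row 4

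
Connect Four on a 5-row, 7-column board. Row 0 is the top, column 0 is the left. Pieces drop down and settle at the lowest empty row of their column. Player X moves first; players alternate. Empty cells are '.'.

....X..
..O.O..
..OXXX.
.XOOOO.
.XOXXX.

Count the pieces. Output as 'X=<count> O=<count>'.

X=9 O=8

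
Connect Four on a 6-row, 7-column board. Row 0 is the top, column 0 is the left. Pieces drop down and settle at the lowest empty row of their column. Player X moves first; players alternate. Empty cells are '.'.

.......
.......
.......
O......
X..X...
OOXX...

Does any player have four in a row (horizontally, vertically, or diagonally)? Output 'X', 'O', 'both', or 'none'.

none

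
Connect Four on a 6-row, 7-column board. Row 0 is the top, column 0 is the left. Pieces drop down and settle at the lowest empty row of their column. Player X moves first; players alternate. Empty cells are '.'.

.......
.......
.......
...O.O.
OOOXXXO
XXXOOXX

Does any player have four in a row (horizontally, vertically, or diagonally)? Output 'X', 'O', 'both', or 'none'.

none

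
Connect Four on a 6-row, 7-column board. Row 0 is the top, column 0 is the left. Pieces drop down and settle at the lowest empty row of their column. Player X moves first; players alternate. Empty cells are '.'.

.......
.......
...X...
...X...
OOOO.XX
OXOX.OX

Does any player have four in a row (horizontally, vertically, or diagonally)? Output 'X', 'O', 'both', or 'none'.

O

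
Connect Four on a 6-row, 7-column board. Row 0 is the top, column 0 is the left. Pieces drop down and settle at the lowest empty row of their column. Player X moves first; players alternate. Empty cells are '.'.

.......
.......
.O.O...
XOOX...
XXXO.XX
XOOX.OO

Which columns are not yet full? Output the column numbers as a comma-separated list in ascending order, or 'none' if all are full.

col 0: top cell = '.' → open
col 1: top cell = '.' → open
col 2: top cell = '.' → open
col 3: top cell = '.' → open
col 4: top cell = '.' → open
col 5: top cell = '.' → open
col 6: top cell = '.' → open

Answer: 0,1,2,3,4,5,6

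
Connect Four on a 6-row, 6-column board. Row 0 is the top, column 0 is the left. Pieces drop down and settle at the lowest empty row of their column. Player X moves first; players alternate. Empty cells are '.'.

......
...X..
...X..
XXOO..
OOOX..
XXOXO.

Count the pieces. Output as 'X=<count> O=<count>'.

X=8 O=7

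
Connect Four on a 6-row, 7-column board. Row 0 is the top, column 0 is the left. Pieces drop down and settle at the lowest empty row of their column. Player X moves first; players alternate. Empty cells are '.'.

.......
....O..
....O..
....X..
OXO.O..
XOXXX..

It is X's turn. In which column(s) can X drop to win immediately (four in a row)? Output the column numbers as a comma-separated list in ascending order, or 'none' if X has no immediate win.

Answer: 5

Derivation:
col 0: drop X → no win
col 1: drop X → no win
col 2: drop X → no win
col 3: drop X → no win
col 4: drop X → no win
col 5: drop X → WIN!
col 6: drop X → no win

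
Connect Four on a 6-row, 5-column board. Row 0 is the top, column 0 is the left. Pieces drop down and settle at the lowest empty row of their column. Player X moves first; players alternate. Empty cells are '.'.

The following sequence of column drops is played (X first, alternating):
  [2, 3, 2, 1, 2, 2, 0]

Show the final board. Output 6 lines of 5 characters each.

Answer: .....
.....
..O..
..X..
..X..
XOXO.

Derivation:
Move 1: X drops in col 2, lands at row 5
Move 2: O drops in col 3, lands at row 5
Move 3: X drops in col 2, lands at row 4
Move 4: O drops in col 1, lands at row 5
Move 5: X drops in col 2, lands at row 3
Move 6: O drops in col 2, lands at row 2
Move 7: X drops in col 0, lands at row 5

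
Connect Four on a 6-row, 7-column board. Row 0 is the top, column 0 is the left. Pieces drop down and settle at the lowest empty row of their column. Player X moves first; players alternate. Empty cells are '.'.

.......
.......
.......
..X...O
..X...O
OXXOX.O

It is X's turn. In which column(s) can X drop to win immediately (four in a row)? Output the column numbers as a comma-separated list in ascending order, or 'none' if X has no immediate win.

Answer: 2

Derivation:
col 0: drop X → no win
col 1: drop X → no win
col 2: drop X → WIN!
col 3: drop X → no win
col 4: drop X → no win
col 5: drop X → no win
col 6: drop X → no win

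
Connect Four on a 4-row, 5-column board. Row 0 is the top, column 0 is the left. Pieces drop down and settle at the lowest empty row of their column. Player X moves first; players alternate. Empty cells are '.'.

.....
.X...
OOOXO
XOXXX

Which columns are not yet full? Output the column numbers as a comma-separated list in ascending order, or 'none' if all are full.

Answer: 0,1,2,3,4

Derivation:
col 0: top cell = '.' → open
col 1: top cell = '.' → open
col 2: top cell = '.' → open
col 3: top cell = '.' → open
col 4: top cell = '.' → open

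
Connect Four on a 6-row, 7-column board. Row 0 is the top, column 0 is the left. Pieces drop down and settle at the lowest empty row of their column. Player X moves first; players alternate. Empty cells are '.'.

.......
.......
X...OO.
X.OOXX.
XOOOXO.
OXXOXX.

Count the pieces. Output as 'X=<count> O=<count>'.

X=10 O=10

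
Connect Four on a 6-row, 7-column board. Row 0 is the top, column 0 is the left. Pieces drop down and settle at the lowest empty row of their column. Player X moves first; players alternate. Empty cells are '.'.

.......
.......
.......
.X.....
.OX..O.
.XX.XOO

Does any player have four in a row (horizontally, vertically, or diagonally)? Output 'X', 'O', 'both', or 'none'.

none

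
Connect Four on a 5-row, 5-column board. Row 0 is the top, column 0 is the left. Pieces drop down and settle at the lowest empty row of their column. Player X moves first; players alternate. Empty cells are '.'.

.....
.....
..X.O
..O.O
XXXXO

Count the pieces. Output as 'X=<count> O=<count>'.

X=5 O=4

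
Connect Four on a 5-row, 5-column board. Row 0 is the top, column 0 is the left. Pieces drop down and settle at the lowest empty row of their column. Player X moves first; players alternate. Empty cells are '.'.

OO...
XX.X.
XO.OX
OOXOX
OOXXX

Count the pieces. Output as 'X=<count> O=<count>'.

X=10 O=9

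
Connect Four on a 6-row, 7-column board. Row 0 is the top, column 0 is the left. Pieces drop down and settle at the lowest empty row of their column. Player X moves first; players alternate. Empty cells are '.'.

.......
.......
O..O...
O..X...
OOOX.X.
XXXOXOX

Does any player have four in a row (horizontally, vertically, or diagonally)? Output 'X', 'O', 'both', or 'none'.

none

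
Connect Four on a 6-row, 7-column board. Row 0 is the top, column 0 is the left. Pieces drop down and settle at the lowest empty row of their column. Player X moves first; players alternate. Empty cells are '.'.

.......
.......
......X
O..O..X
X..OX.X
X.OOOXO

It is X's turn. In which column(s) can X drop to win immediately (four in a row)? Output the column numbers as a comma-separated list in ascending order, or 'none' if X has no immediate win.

col 0: drop X → no win
col 1: drop X → no win
col 2: drop X → no win
col 3: drop X → no win
col 4: drop X → no win
col 5: drop X → no win
col 6: drop X → WIN!

Answer: 6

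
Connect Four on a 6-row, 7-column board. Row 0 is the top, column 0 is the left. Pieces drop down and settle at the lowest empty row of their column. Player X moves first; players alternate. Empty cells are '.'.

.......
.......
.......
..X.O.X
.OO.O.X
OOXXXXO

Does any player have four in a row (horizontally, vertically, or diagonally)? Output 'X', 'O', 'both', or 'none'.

X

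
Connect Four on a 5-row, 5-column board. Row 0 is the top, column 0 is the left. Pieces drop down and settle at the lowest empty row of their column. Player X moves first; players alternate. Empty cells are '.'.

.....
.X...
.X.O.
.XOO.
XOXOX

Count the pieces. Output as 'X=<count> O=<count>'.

X=6 O=5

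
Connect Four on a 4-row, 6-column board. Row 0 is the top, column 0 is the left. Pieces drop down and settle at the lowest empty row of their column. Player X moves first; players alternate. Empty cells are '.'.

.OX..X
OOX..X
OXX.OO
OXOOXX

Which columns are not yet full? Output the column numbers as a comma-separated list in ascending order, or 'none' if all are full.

col 0: top cell = '.' → open
col 1: top cell = 'O' → FULL
col 2: top cell = 'X' → FULL
col 3: top cell = '.' → open
col 4: top cell = '.' → open
col 5: top cell = 'X' → FULL

Answer: 0,3,4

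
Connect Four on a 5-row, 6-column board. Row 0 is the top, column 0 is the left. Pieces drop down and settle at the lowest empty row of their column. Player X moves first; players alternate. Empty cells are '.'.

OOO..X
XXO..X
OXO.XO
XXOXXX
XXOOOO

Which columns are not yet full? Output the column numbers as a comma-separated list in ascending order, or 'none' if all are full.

Answer: 3,4

Derivation:
col 0: top cell = 'O' → FULL
col 1: top cell = 'O' → FULL
col 2: top cell = 'O' → FULL
col 3: top cell = '.' → open
col 4: top cell = '.' → open
col 5: top cell = 'X' → FULL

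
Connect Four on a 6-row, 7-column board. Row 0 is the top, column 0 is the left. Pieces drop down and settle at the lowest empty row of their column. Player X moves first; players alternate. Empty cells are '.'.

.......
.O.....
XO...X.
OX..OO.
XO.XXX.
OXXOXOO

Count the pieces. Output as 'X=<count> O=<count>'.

X=10 O=10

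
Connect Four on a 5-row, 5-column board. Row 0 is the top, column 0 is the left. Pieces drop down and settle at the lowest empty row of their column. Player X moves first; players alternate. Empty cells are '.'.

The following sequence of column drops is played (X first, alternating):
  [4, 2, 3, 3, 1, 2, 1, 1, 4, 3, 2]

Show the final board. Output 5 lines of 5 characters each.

Answer: .....
.....
.OXO.
.XOOX
.XOXX

Derivation:
Move 1: X drops in col 4, lands at row 4
Move 2: O drops in col 2, lands at row 4
Move 3: X drops in col 3, lands at row 4
Move 4: O drops in col 3, lands at row 3
Move 5: X drops in col 1, lands at row 4
Move 6: O drops in col 2, lands at row 3
Move 7: X drops in col 1, lands at row 3
Move 8: O drops in col 1, lands at row 2
Move 9: X drops in col 4, lands at row 3
Move 10: O drops in col 3, lands at row 2
Move 11: X drops in col 2, lands at row 2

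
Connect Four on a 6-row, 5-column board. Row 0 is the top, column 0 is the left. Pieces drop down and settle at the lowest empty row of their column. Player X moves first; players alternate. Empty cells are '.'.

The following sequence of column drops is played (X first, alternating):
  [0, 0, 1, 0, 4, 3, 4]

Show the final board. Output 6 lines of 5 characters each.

Answer: .....
.....
.....
O....
O...X
XX.OX

Derivation:
Move 1: X drops in col 0, lands at row 5
Move 2: O drops in col 0, lands at row 4
Move 3: X drops in col 1, lands at row 5
Move 4: O drops in col 0, lands at row 3
Move 5: X drops in col 4, lands at row 5
Move 6: O drops in col 3, lands at row 5
Move 7: X drops in col 4, lands at row 4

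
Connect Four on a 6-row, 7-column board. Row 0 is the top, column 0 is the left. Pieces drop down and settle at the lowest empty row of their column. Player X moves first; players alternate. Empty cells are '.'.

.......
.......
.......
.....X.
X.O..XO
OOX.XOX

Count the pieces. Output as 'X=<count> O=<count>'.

X=6 O=5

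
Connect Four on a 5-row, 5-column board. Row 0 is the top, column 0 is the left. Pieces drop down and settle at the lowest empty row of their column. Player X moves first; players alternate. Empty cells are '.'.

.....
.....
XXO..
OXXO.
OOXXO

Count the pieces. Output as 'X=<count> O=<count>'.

X=6 O=6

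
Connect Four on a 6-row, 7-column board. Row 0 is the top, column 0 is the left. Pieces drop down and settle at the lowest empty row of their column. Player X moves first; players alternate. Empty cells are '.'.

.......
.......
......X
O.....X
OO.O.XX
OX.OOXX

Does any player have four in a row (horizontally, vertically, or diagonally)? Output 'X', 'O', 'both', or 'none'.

X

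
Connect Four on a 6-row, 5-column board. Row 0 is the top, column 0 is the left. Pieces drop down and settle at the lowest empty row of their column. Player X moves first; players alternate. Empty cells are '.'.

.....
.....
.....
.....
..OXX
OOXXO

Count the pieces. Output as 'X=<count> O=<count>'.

X=4 O=4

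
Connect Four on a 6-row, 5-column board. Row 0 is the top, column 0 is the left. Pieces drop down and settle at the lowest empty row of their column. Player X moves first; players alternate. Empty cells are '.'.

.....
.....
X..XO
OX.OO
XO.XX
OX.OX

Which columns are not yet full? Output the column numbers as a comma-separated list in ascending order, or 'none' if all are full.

Answer: 0,1,2,3,4

Derivation:
col 0: top cell = '.' → open
col 1: top cell = '.' → open
col 2: top cell = '.' → open
col 3: top cell = '.' → open
col 4: top cell = '.' → open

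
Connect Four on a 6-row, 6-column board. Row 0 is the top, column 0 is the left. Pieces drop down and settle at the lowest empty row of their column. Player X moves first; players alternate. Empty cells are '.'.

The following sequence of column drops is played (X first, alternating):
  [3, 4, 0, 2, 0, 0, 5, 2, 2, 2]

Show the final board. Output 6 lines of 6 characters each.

Answer: ......
......
..O...
O.X...
X.O...
X.OXOX

Derivation:
Move 1: X drops in col 3, lands at row 5
Move 2: O drops in col 4, lands at row 5
Move 3: X drops in col 0, lands at row 5
Move 4: O drops in col 2, lands at row 5
Move 5: X drops in col 0, lands at row 4
Move 6: O drops in col 0, lands at row 3
Move 7: X drops in col 5, lands at row 5
Move 8: O drops in col 2, lands at row 4
Move 9: X drops in col 2, lands at row 3
Move 10: O drops in col 2, lands at row 2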